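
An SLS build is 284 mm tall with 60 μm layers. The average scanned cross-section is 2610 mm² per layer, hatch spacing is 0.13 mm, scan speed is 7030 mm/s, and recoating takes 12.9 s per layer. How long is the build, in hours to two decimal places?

20.72 hours

Layer count = ceil(284 / 0.06) = 4734.
Scan path per layer = 2610 / 0.13, so 20076.9 mm.
Scan time per layer = 20076.9 / 7030 = 2.8559 s.
Per-layer time: 2.8559 + 12.9 → 15.7559 s.
Total: 4734 × 15.7559 s = 74588.4306 s → 20.72 hours.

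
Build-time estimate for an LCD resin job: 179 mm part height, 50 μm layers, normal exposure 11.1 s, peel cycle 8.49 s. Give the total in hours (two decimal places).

Number of layers: 179 / 0.05 → 3580 (rounded up).
Per-layer time: 11.1 + 8.49 → 19.59 s.
Total = 3580 × 19.59 = 70132.2 s = 19.48 hours.

19.48 hours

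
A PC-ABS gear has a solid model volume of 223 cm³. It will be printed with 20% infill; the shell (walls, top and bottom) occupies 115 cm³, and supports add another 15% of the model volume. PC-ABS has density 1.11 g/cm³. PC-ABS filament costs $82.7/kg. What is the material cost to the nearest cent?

Interior volume = 223 − 115, so 108 cm³.
Infill deposited = 0.20 × 108, so 21.6 cm³.
Support = 0.15 × 223, so 33.45 cm³.
Total printed volume = 115 + 21.6 + 33.45 = 170.05 cm³.
Mass: 170.05 × 1.11 → 188.7555 g.
Cost = 188.7555 g / 1000 × $82.7/kg = $15.61.

$15.61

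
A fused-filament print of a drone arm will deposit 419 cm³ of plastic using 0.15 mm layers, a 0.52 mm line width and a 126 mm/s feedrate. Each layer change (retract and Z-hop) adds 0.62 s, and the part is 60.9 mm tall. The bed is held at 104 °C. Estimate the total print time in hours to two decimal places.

11.91 hours

Bead cross-section = 0.15 × 0.52, so 0.078 mm².
Toolpath length = 419 cm³ / 0.078 mm² = 419000 / 0.078 = 5371794.9 mm.
Time extruding = 5371794.9 / 126, so 42633.3 s.
Number of layers: 60.9 / 0.15 → 406 (rounded up).
Non-print overhead = 406 × 0.62, so 251.72 s.
Total = 42633.3 + 251.72 = 42885.02 s = 11.91 hours.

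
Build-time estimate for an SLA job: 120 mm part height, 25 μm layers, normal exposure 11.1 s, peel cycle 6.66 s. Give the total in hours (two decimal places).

Layer count = ceil(120 / 0.025) = 4800.
Each layer takes = 11.1 + 6.66, so 17.76 s.
Build time: 4800 × 17.76 s = 85248 s, i.e. 23.68 hours.

23.68 hours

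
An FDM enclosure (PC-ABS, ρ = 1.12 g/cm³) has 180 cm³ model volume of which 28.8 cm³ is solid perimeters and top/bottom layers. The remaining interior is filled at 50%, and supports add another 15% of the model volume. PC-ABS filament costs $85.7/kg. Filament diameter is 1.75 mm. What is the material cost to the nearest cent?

Interior volume = 180 − 28.8, so 151.2 cm³.
Infill volume: 0.50 × 151.2 → 75.6 cm³.
Support = 0.15 × 180 = 27 cm³.
Total extruded = 28.8 + 75.6 + 27 = 131.4 cm³.
Mass = 131.4 × 1.12 = 147.168 g.
Cost = 147.168 g / 1000 × $85.7/kg = $12.61.

$12.61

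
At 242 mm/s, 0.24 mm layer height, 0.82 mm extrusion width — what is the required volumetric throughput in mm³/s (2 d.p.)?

Extrusion cross-section: 0.24 × 0.82 → 0.1968 mm².
Q = v·A = 242 × 0.1968 = 47.63 mm³/s.

47.63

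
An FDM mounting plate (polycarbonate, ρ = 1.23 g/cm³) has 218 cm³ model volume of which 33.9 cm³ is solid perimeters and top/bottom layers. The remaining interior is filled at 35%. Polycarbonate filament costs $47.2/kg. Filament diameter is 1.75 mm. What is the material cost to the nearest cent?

$5.71

Infill region = 218 − 33.9, so 184.1 cm³.
Infill volume = 0.35 × 184.1, so 64.435 cm³.
Total extruded = 33.9 + 64.435 = 98.335 cm³.
Mass: 98.335 × 1.23 → 120.95205 g.
At $47.2/kg: 120.95205/1000 × 47.2 = $5.71.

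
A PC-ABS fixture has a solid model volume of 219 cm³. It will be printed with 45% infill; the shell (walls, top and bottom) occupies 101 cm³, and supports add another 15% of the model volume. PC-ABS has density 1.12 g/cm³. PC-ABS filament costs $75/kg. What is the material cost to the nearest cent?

Interior volume: 219 − 101 → 118 cm³.
Infill volume: 0.45 × 118 → 53.1 cm³.
Support: 0.15 × 219 → 32.85 cm³.
Total printed volume = 101 + 53.1 + 32.85 = 186.95 cm³.
Mass = 186.95 × 1.12 = 209.384 g.
At $75/kg: 209.384/1000 × 75 = $15.70.

$15.70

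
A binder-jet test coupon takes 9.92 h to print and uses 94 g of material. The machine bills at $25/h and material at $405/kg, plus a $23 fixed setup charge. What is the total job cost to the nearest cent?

$309.07

Machine-time cost: 25 × 9.92 → $248.00.
Material charge: 405 × 94/1000 → $38.07.
Total = 248.00 + 38.07 + 23 = $309.07.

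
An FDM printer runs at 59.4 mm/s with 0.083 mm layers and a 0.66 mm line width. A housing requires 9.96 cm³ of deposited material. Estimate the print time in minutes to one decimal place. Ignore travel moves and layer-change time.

Line area: 0.083 × 0.66 → 0.05478 mm².
Path length: 9960 mm³ / 0.05478 mm² → 181818.2 mm.
Print-move time = 181818.2 / 59.4 = 3060.9 s.
That's 3060.9 s → 51.0 minutes.

51.0 minutes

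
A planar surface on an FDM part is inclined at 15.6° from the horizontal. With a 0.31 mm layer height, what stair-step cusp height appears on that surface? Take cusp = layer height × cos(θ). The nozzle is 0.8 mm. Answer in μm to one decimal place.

h_c = t·cos θ = 0.31 × 0.9632 = 0.298592 mm (298.6 μm).

298.6 μm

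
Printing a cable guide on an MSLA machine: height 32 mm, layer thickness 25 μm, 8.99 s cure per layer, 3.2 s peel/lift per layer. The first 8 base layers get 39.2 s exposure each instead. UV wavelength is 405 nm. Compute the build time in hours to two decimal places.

Layers = ⌈32/0.025⌉ = 1280.
Burn-in layers = 8 × (39.2 + 3.2), so 339.2 s.
Regular layers = 1272 × (8.99 + 3.2) = 15505.68 s.
Total = 339.2 + 15505.68 = 15844.88 s = 4.40 hours.

4.40 hours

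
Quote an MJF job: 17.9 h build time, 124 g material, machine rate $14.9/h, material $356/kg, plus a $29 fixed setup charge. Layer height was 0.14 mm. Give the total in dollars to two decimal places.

$339.85

Machine-time cost = 14.9 × 17.9 = $266.71.
Material charge = 356 × 124/1000, so $44.144.
Adding setup: 266.71 + 44.144 + 29 → 339.854 ≈ $339.85.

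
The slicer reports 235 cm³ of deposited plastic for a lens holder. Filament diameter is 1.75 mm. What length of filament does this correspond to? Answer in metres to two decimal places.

Filament cross-section = π × (1.75/2)² = 2.4053 mm².
Length = 235 cm³ / 2.4053 mm² = 235000 / 2.4053 = 97700.91 mm = 97.70 m.

97.70 m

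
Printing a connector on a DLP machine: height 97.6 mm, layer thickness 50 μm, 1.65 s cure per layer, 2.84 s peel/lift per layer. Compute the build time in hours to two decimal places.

2.43 hours

Number of layers: 97.6 / 0.05 → 1952 (rounded up).
Cycle time: 1.65 + 2.84 → 4.49 s.
Build time: 1952 × 4.49 s = 8764.48 s, i.e. 2.43 hours.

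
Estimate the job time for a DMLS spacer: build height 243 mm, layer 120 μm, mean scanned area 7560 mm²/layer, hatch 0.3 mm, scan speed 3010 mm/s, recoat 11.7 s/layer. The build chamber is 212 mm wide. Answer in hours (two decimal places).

Layers = ⌈243/0.12⌉ = 2025.
Hatch length per layer = 7560 / 0.3, so 25200 mm.
Laser time per layer = 25200 / 3010 = 8.3721 s.
Time per layer = 8.3721 + 11.7 = 20.0721 s.
2025 layers × 20.0721 s/layer = 40646.0025 s, i.e. 11.29 hours.

11.29 hours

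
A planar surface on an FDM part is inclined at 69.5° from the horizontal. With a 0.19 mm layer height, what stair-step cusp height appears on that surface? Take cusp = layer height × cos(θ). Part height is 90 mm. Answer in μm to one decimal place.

Cusp = layer height × cos(69.5°) = 0.19 × 0.3502 = 0.066538 mm = 66.5 μm.

66.5 μm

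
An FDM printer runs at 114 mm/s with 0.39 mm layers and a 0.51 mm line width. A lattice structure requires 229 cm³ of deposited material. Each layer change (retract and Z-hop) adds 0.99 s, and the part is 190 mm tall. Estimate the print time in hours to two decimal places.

Extrusion cross-section = 0.39 × 0.51, so 0.1989 mm².
Path length: 229000 mm³ / 0.1989 mm² → 1151332.3 mm.
Time extruding = 1151332.3 / 114, so 10099.4 s.
Number of layers: 190 / 0.39 → 488 (rounded up).
Non-print overhead = 488 × 0.99 = 483.12 s.
Total = 10099.4 + 483.12 = 10582.52 s = 2.94 hours.

2.94 hours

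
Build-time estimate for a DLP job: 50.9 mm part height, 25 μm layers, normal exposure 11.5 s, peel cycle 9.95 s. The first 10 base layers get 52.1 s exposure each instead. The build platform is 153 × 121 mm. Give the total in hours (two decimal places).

Layers = ⌈50.9/0.025⌉ = 2036.
Burn-in layers = 10 × (52.1 + 9.95), so 620.5 s.
Normal layers: 2026 × (11.5 + 9.95) → 43457.7 s.
Sum: 620.5 + 43457.7 = 44078.2 s → 12.24 hours.

12.24 hours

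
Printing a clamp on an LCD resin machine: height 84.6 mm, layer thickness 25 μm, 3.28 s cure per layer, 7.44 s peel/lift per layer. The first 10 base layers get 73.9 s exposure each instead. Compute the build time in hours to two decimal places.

10.27 hours

Layers = ⌈84.6/0.025⌉ = 3384.
Bottom layers: 10 × (73.9 + 7.44) → 813.4 s.
Normal layers: 3374 × (3.28 + 7.44) → 36169.28 s.
Sum: 813.4 + 36169.28 = 36982.68 s → 10.27 hours.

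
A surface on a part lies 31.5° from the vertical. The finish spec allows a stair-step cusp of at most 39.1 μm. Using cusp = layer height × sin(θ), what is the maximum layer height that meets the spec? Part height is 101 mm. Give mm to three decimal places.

Layer height = cusp / sin(31.5°) = 0.0391 / 0.5225 = 0.075 mm.

0.075 mm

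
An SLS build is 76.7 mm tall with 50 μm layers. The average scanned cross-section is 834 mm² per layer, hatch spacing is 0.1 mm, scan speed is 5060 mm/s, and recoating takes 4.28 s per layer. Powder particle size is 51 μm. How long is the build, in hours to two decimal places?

Layer count = ceil(76.7 / 0.05) = 1534.
Per-layer scan distance: 834 / 0.1 → 8340 mm.
Laser time per layer: 8340 / 5060 → 1.6482 s.
Layer cycle: 1.6482 + 4.28 → 5.9282 s.
Total: 1534 × 5.9282 s = 9093.8588 s → 2.53 hours.

2.53 hours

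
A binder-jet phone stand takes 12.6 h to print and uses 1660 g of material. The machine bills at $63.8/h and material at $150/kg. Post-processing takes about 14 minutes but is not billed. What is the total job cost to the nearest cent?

$1052.88

Time charge = 63.8 × 12.6, so $803.88.
Feedstock cost: 150 × 1660/1000 → $249.00.
Job cost: 803.88 + 249.00 = $1052.88.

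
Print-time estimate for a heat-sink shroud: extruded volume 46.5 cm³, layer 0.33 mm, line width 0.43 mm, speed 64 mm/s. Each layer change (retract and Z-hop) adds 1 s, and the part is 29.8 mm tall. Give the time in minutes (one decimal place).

86.9 minutes

Bead cross-section = 0.33 × 0.43, so 0.1419 mm².
Path length: 46500 mm³ / 0.1419 mm² → 327695.6 mm.
Time extruding: 327695.6 / 64 → 5120.2 s.
Layers = ⌈29.8/0.33⌉ = 91.
Z-hop total: 91 × 1 → 91 s.
Total = 5120.2 + 91 = 5211.2 s = 86.9 minutes.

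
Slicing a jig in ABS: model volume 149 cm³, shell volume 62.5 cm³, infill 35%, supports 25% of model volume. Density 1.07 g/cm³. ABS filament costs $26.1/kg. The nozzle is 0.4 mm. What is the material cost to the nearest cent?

Volume inside the shell = 149 − 62.5, so 86.5 cm³.
Infill volume = 0.35 × 86.5 = 30.275 cm³.
Support = 0.25 × 149 = 37.25 cm³.
Total printed volume = 62.5 + 30.275 + 37.25 = 130.025 cm³.
Mass = 130.025 × 1.07, so 139.12675 g.
At $26.1/kg: 139.12675/1000 × 26.1 = $3.63.

$3.63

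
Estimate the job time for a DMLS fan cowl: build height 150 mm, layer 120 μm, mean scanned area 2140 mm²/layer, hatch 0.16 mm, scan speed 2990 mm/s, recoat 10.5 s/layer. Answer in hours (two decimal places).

5.20 hours

Layers = ⌈150/0.12⌉ = 1250.
Scan path per layer = 2140 / 0.16, so 13375 mm.
Laser time per layer = 13375 / 2990, so 4.4732 s.
Layer cycle = 4.4732 + 10.5, so 14.9732 s.
1250 layers × 14.9732 s/layer = 18716.5 s, i.e. 5.20 hours.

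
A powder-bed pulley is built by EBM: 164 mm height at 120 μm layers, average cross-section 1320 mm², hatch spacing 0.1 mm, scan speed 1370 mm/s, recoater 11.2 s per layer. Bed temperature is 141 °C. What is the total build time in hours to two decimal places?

7.91 hours

Layer count = ceil(164 / 0.12) = 1367.
Scan path per layer = 1320 / 0.1, so 13200 mm.
Scan time per layer = 13200 / 1370 = 9.635 s.
Layer cycle = 9.635 + 11.2 = 20.835 s.
Total: 1367 × 20.835 s = 28481.445 s → 7.91 hours.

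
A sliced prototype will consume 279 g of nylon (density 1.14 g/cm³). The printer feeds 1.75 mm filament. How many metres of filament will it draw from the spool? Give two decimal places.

Volume = 279 g / 1.14 g·cm⁻³ = 244.7368 cm³ = 244736.8 mm³.
Filament cross-section = π × (1.75/2)² = 2.4053 mm².
L = V/A = 244736.8/2.4053 = 101748.97 mm → 101.75 m.

101.75 m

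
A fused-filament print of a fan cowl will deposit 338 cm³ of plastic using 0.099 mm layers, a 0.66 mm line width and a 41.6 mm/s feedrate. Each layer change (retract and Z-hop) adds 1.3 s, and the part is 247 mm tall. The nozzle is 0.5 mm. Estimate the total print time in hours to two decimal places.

Line area = 0.099 × 0.66 = 0.06534 mm².
Path length: 338000 mm³ / 0.06534 mm² → 5172941.5 mm.
Print-move time = 5172941.5 / 41.6, so 124349.6 s.
Layer count = ceil(247 / 0.099) = 2495.
Z-hop total = 2495 × 1.3, so 3243.5 s.
Total = 124349.6 + 3243.5 = 127593.1 s = 35.44 hours.

35.44 hours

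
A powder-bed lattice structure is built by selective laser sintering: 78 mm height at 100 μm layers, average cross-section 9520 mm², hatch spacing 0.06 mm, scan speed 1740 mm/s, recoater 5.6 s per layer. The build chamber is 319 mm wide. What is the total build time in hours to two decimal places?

20.97 hours

Layer count = ceil(78 / 0.1) = 780.
Per-layer scan distance = 9520 / 0.06, so 158666.7 mm.
Laser time per layer: 158666.7 / 1740 → 91.1878 s.
Time per layer = 91.1878 + 5.6 = 96.7878 s.
Total: 780 × 96.7878 s = 75494.484 s → 20.97 hours.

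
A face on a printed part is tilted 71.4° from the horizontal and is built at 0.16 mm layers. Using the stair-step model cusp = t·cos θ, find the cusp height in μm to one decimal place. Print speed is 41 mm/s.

51.0 μm

Cusp = layer height × cos(71.4°) = 0.16 × 0.3190 = 0.05104 mm = 51.0 μm.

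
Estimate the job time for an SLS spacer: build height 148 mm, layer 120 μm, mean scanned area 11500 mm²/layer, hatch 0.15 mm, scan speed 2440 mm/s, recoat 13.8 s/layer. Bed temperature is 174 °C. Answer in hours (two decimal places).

Layers = ⌈148/0.12⌉ = 1234.
Per-layer scan distance = 11500 / 0.15 = 76666.7 mm.
Laser time per layer = 76666.7 / 2440, so 31.4208 s.
Per-layer time = 31.4208 + 13.8, so 45.2208 s.
Build time = 1234 × 45.2208 = 55802.4672 s = 15.50 hours.

15.50 hours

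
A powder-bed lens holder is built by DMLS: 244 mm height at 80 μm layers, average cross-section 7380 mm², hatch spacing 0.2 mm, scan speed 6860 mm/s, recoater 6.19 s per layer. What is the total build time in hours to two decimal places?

9.80 hours

Layer count = ceil(244 / 0.08) = 3050.
Scan path per layer = 7380 / 0.2 = 36900 mm.
Per-layer scan time = 36900 / 6860, so 5.379 s.
Layer cycle = 5.379 + 6.19, so 11.569 s.
Build time = 3050 × 11.569 = 35285.45 s = 9.80 hours.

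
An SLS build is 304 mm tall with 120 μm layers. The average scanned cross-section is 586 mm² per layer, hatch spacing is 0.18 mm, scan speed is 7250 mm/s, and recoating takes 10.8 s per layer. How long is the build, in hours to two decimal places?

Layer count = ceil(304 / 0.12) = 2534.
Scan path per layer = 586 / 0.18, so 3255.6 mm.
Scan time per layer: 3255.6 / 7250 → 0.449 s.
Time per layer = 0.449 + 10.8 = 11.249 s.
Total: 2534 × 11.249 s = 28504.966 s → 7.92 hours.

7.92 hours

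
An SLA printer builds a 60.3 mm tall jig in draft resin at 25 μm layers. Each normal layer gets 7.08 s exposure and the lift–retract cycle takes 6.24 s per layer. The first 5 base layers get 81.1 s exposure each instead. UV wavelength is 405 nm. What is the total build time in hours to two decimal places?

Layers = ⌈60.3/0.025⌉ = 2412.
Burn-in layers: 5 × (81.1 + 6.24) → 436.7 s.
Regular layers = 2407 × (7.08 + 6.24) = 32061.24 s.
Sum: 436.7 + 32061.24 = 32497.94 s → 9.03 hours.

9.03 hours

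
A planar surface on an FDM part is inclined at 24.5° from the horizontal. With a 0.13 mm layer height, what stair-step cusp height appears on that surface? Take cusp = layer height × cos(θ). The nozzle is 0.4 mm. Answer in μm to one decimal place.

h_c = t·cos θ = 0.13 × 0.9100 = 0.1183 mm (118.3 μm).

118.3 μm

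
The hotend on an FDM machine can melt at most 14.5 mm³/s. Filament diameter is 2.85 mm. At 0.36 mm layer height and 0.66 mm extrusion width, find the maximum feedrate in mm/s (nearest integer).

61 mm/s

A = 0.36 × 0.66 = 0.2376 mm².
v_max = Q/A = 14.5/0.2376 = 61.03 mm/s → 61 mm/s.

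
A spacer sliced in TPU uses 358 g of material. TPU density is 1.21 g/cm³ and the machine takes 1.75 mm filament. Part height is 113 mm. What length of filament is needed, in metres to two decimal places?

123.01 m

Volume = 358 g / 1.21 g·cm⁻³ = 295.8678 cm³ = 295867.8 mm³.
A = π r² = π × 0.875² = 2.4053 mm².
Length = 295867.8 / 2.4053 = 123006.61 mm = 123.01 m.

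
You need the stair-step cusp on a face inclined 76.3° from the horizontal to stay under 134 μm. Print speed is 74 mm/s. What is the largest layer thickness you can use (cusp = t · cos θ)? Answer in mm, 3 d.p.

0.566 mm

t = h_c / cos θ = 0.134 / 0.2368 = 0.566 mm.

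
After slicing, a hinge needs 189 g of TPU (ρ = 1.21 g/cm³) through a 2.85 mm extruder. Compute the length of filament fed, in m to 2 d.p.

Extruded volume: 189/1.21 = 156.1983 cm³ (156198.3 mm³).
Filament cross-section = π × (2.85/2)² = 6.3794 mm².
L = V/A = 156198.3/6.3794 = 24484.79 mm → 24.48 m.

24.48 m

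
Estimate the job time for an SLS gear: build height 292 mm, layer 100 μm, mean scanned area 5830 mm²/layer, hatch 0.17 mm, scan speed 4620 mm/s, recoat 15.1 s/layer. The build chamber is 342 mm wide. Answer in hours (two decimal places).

18.27 hours

Layer count = ceil(292 / 0.1) = 2920.
Hatch length per layer: 5830 / 0.17 → 34294.1 mm.
Laser time per layer = 34294.1 / 4620 = 7.423 s.
Per-layer time: 7.423 + 15.1 → 22.523 s.
Build time = 2920 × 22.523 = 65767.16 s = 18.27 hours.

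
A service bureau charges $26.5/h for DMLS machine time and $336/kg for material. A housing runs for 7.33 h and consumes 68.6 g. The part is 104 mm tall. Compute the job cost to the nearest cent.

$217.29

Machine cost = 26.5 × 7.33 = $194.245.
Material cost = 336 × 68.6/1000, so $23.0496.
Total = 194.245 + 23.0496 = 217.2946 ≈ $217.29.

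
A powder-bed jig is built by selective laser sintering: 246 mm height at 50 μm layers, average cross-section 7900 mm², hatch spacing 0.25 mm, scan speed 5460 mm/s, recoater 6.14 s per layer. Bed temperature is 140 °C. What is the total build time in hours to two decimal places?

16.30 hours

Layers = ⌈246/0.05⌉ = 4920.
Hatch length per layer = 7900 / 0.25 = 31600 mm.
Scan time per layer = 31600 / 5460 = 5.7875 s.
Time per layer = 5.7875 + 6.14, so 11.9275 s.
Build time = 4920 × 11.9275 = 58683.3 s = 16.30 hours.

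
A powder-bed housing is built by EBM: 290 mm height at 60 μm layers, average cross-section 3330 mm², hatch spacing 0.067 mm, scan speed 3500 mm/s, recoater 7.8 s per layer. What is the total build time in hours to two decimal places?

29.54 hours

Layers = ⌈290/0.06⌉ = 4834.
Hatch length per layer = 3330 / 0.067 = 49701.5 mm.
Beam time per layer = 49701.5 / 3500 = 14.2004 s.
Per-layer time = 14.2004 + 7.8 = 22.0004 s.
Build time = 4834 × 22.0004 = 106349.9336 s = 29.54 hours.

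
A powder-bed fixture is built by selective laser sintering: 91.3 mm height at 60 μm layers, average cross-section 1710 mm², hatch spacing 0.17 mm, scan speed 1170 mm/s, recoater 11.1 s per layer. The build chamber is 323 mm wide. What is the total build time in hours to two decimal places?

Layer count = ceil(91.3 / 0.06) = 1522.
Hatch length per layer = 1710 / 0.17 = 10058.8 mm.
Laser time per layer: 10058.8 / 1170 → 8.5973 s.
Time per layer = 8.5973 + 11.1 = 19.6973 s.
Build time = 1522 × 19.6973 = 29979.2906 s = 8.33 hours.

8.33 hours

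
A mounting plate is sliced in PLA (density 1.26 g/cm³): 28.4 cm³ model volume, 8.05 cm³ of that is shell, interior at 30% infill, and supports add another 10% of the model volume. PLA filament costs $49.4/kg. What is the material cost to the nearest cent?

Infill region: 28.4 − 8.05 → 20.35 cm³.
Infill deposited = 0.30 × 20.35 = 6.105 cm³.
Support = 0.10 × 28.4, so 2.84 cm³.
Total printed volume: 8.05 + 6.105 + 2.84 → 16.995 cm³.
Mass: 16.995 × 1.26 → 21.4137 g.
At $49.4/kg: 21.4137/1000 × 49.4 = $1.06.

$1.06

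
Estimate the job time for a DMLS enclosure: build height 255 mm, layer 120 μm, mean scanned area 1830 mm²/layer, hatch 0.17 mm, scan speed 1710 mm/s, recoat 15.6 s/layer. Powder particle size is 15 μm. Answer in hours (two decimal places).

12.92 hours

Layers = ⌈255/0.12⌉ = 2125.
Per-layer scan distance: 1830 / 0.17 → 10764.7 mm.
Per-layer scan time = 10764.7 / 1710, so 6.2951 s.
Layer cycle = 6.2951 + 15.6 = 21.8951 s.
Build time = 2125 × 21.8951 = 46527.0875 s = 12.92 hours.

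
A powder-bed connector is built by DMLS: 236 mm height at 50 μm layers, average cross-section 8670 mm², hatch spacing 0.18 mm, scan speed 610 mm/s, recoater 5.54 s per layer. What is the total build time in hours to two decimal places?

110.79 hours

Layers = ⌈236/0.05⌉ = 4720.
Per-layer scan distance: 8670 / 0.18 → 48166.7 mm.
Per-layer scan time = 48166.7 / 610 = 78.9618 s.
Time per layer: 78.9618 + 5.54 → 84.5018 s.
Total: 4720 × 84.5018 s = 398848.496 s → 110.79 hours.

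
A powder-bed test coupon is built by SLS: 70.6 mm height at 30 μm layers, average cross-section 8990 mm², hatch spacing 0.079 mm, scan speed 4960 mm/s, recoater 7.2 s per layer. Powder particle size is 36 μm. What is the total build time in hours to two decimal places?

Layers = ⌈70.6/0.03⌉ = 2354.
Scan path per layer: 8990 / 0.079 → 113797.5 mm.
Scan time per layer = 113797.5 / 4960 = 22.943 s.
Layer cycle = 22.943 + 7.2, so 30.143 s.
Total: 2354 × 30.143 s = 70956.622 s → 19.71 hours.

19.71 hours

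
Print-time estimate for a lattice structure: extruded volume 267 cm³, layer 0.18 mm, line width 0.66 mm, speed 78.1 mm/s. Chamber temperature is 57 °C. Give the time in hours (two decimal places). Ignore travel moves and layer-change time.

7.99 hours

Line area: 0.18 × 0.66 → 0.1188 mm².
Toolpath length = 267 cm³ / 0.1188 mm² = 267000 / 0.1188 = 2247474.7 mm.
Print-move time: 2247474.7 / 78.1 → 28776.9 s.
That's 28776.9 s → 7.99 hours.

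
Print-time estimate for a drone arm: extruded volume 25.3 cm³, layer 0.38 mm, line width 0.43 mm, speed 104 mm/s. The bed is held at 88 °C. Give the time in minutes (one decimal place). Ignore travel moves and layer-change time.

Line area = 0.38 × 0.43, so 0.1634 mm².
Path length: 25300 mm³ / 0.1634 mm² → 154834.8 mm.
Extrusion time = 154834.8 / 104, so 1488.8 s.
1488.8 s = 24.8 minutes.

24.8 minutes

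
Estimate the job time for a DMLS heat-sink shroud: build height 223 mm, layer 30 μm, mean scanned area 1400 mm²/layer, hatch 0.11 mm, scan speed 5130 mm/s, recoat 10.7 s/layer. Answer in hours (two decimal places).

Layers = ⌈223/0.03⌉ = 7434.
Per-layer scan distance = 1400 / 0.11 = 12727.3 mm.
Scan time per layer = 12727.3 / 5130 = 2.481 s.
Per-layer time = 2.481 + 10.7, so 13.181 s.
Build time = 7434 × 13.181 = 97987.554 s = 27.22 hours.

27.22 hours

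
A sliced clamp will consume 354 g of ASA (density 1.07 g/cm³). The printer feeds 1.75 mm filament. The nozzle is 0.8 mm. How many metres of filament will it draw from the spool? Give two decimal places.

Extruded volume: 354/1.07 = 330.8411 cm³ (330841.1 mm³).
Cross-section of 1.75 mm filament: π·(1.75/2)² = 2.4053 mm².
L = V/A = 330841.1/2.4053 = 137546.71 mm → 137.55 m.

137.55 m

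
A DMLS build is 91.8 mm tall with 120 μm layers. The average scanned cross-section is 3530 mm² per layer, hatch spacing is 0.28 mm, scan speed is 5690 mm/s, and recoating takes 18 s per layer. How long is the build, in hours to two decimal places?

Layer count = ceil(91.8 / 0.12) = 765.
Scan path per layer = 3530 / 0.28, so 12607.1 mm.
Per-layer scan time = 12607.1 / 5690, so 2.2157 s.
Layer cycle: 2.2157 + 18 → 20.2157 s.
Build time = 765 × 20.2157 = 15465.0105 s = 4.30 hours.

4.30 hours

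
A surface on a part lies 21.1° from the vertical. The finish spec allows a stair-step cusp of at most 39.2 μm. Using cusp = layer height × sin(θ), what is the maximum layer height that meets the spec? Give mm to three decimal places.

sin(21.1°) = 0.3600; t_max = 0.0392/0.3600 = 0.109 mm.

0.109 mm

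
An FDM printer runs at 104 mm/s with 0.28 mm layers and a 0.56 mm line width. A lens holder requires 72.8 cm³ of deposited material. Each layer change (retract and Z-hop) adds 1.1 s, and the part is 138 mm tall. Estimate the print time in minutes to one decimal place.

Extrusion cross-section: 0.28 × 0.56 → 0.1568 mm².
Path length: 72800 mm³ / 0.1568 mm² → 464285.7 mm.
Extrusion time = 464285.7 / 104, so 4464.3 s.
Layer count = ceil(138 / 0.28) = 493.
Non-print overhead = 493 × 1.1 = 542.3 s.
Total = 4464.3 + 542.3 = 5006.6 s = 83.4 minutes.

83.4 minutes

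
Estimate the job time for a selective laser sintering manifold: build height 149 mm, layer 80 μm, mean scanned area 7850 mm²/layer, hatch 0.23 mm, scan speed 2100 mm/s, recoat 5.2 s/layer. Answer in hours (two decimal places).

Number of layers: 149 / 0.08 → 1863 (rounded up).
Hatch length per layer = 7850 / 0.23, so 34130.4 mm.
Scan time per layer = 34130.4 / 2100 = 16.2526 s.
Layer cycle = 16.2526 + 5.2, so 21.4526 s.
Total: 1863 × 21.4526 s = 39966.1938 s → 11.10 hours.

11.10 hours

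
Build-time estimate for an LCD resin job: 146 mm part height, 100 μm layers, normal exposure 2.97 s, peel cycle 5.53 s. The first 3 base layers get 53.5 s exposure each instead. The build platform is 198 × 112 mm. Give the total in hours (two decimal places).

Layer count = ceil(146 / 0.1) = 1460.
Bottom layers: 3 × (53.5 + 5.53) → 177.09 s.
Normal layers = 1457 × (2.97 + 5.53) = 12384.5 s.
Total = 177.09 + 12384.5 = 12561.59 s = 3.49 hours.

3.49 hours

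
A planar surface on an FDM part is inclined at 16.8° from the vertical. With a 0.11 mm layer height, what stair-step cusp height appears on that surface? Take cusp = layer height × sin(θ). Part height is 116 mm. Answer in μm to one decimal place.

31.8 μm

h_c = t·sin θ = 0.11 × 0.2890 = 0.03179 mm (31.8 μm).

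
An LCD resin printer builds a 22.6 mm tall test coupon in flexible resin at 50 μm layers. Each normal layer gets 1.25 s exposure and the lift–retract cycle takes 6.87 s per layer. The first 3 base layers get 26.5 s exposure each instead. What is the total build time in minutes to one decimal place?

62.4 minutes

Layer count = ceil(22.6 / 0.05) = 452.
Base layers = 3 × (26.5 + 6.87), so 100.11 s.
Normal layers: 449 × (1.25 + 6.87) → 3645.88 s.
Total = 100.11 + 3645.88 = 3745.99 s = 62.4 minutes.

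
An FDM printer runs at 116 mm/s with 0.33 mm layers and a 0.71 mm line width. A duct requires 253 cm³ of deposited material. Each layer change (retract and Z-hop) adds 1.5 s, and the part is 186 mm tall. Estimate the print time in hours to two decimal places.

2.82 hours

Bead cross-section = 0.33 × 0.71, so 0.2343 mm².
Total extruded path = 253000/0.2343 = 1079812.2 mm.
Extrusion time: 1079812.2 / 116 → 9308.7 s.
Layers = ⌈186/0.33⌉ = 564.
Non-print overhead = 564 × 1.5, so 846 s.
Total = 9308.7 + 846 = 10154.7 s = 2.82 hours.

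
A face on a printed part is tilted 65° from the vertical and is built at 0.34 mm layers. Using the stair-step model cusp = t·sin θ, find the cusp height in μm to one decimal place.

308.1 μm

h_c = t·sin θ = 0.34 × 0.9063 = 0.308142 mm (308.1 μm).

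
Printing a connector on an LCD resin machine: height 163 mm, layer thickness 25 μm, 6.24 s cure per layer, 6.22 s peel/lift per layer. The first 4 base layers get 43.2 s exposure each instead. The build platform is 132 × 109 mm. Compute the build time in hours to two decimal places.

Number of layers: 163 / 0.025 → 6520 (rounded up).
Burn-in layers = 4 × (43.2 + 6.22), so 197.68 s.
Normal layers = 6516 × (6.24 + 6.22), so 81189.36 s.
Sum: 197.68 + 81189.36 = 81387.04 s → 22.61 hours.

22.61 hours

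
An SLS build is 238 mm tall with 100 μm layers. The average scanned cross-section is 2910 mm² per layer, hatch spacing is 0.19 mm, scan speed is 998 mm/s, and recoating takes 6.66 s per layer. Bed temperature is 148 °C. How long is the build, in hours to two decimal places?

Layers = ⌈238/0.1⌉ = 2380.
Per-layer scan distance: 2910 / 0.19 → 15315.8 mm.
Per-layer scan time = 15315.8 / 998, so 15.3465 s.
Time per layer = 15.3465 + 6.66 = 22.0065 s.
Total: 2380 × 22.0065 s = 52375.47 s → 14.55 hours.

14.55 hours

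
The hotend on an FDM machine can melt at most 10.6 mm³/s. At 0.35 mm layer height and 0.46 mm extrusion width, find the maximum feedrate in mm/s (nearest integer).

Extrusion cross-section = 0.35 × 0.46 = 0.161 mm².
v_max = Q/A = 10.6/0.161 = 65.84 mm/s → 66 mm/s.

66 mm/s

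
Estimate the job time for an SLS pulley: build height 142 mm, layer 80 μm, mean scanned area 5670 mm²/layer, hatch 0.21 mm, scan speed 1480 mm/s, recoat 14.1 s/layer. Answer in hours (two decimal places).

Layer count = ceil(142 / 0.08) = 1775.
Hatch length per layer: 5670 / 0.21 → 27000 mm.
Per-layer scan time = 27000 / 1480 = 18.2432 s.
Layer cycle = 18.2432 + 14.1 = 32.3432 s.
1775 layers × 32.3432 s/layer = 57409.18 s, i.e. 15.95 hours.

15.95 hours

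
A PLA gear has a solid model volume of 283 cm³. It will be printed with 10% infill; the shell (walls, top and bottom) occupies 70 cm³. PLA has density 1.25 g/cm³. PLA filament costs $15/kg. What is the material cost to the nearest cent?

$1.71

Interior volume = 283 − 70 = 213 cm³.
Deposited infill: 0.10 × 213 → 21.3 cm³.
Deposited volume = 70 + 21.3 = 91.3 cm³.
Mass = 91.3 × 1.25 = 114.125 g.
At $15/kg: 114.125/1000 × 15 = $1.71.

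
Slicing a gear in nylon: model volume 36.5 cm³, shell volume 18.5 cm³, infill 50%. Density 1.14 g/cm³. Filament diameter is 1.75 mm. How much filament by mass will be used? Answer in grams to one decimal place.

Volume inside the shell = 36.5 − 18.5 = 18 cm³.
Infill volume = 0.50 × 18, so 9 cm³.
Deposited volume = 18.5 + 9, so 27.5 cm³.
Mass = 27.5 × 1.14, so 31.35 g.

31.4 g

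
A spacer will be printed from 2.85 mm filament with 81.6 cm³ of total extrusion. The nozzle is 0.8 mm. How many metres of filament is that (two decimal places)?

12.79 m

A = π r² = π × 1.425² = 6.3794 mm².
L = 81600 mm³ / 6.3794 mm² = 12791.17 mm, i.e. 12.79 m.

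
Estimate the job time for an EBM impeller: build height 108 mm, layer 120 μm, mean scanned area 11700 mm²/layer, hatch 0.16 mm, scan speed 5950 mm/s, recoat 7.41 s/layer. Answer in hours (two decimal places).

4.92 hours

Number of layers: 108 / 0.12 → 900 (rounded up).
Scan path per layer = 11700 / 0.16, so 73125 mm.
Beam time per layer = 73125 / 5950 = 12.2899 s.
Layer cycle = 12.2899 + 7.41, so 19.6999 s.
Total: 900 × 19.6999 s = 17729.91 s → 4.92 hours.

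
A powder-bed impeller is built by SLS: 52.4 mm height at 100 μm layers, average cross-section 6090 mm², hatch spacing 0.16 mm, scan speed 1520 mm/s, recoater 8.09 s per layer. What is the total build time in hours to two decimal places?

Number of layers: 52.4 / 0.1 → 524 (rounded up).
Per-layer scan distance = 6090 / 0.16, so 38062.5 mm.
Laser time per layer = 38062.5 / 1520 = 25.0411 s.
Layer cycle = 25.0411 + 8.09 = 33.1311 s.
Total: 524 × 33.1311 s = 17360.6964 s → 4.82 hours.

4.82 hours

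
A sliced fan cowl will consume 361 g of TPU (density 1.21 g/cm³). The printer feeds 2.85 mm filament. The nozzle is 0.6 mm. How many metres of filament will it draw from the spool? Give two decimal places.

46.77 m

Extruded volume: 361/1.21 = 298.3471 cm³ (298347.1 mm³).
Cross-section of 2.85 mm filament: π·(2.85/2)² = 6.3794 mm².
Length = 298347.1 / 6.3794 = 46767.27 mm = 46.77 m.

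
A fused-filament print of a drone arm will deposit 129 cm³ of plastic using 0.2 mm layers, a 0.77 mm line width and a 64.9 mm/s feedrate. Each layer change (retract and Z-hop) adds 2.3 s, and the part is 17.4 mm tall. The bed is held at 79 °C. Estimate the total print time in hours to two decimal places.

Extrusion cross-section = 0.2 × 0.77 = 0.154 mm².
Total extruded path = 129000/0.154 = 837662.3 mm.
Time extruding = 837662.3 / 64.9 = 12907 s.
Layers = ⌈17.4/0.2⌉ = 87.
Non-print overhead = 87 × 2.3, so 200.1 s.
Total = 12907 + 200.1 = 13107.1 s = 3.64 hours.

3.64 hours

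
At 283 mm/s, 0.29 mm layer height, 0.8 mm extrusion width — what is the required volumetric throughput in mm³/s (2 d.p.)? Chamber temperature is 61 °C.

A: 0.29 × 0.8 → 0.232 mm².
Q = v·A = 283 × 0.232 = 65.66 mm³/s.

65.66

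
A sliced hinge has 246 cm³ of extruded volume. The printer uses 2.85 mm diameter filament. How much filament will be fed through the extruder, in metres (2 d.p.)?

Filament cross-section = π × (2.85/2)² = 6.3794 mm².
L = 246000 mm³ / 6.3794 mm² = 38561.62 mm, i.e. 38.56 m.

38.56 m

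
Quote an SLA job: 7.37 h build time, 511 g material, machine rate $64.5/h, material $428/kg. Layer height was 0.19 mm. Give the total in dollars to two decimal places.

Machine-time cost = 64.5 × 7.37 = $475.365.
Feedstock cost: 428 × 511/1000 → $218.708.
Job cost: 475.365 + 218.708 = 694.073 ≈ $694.07.

$694.07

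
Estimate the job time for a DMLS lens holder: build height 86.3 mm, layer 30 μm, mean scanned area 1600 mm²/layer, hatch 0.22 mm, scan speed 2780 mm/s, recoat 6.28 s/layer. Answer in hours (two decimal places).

7.11 hours

Layers = ⌈86.3/0.03⌉ = 2877.
Scan path per layer = 1600 / 0.22, so 7272.7 mm.
Per-layer scan time = 7272.7 / 2780 = 2.6161 s.
Layer cycle = 2.6161 + 6.28, so 8.8961 s.
Total: 2877 × 8.8961 s = 25594.0797 s → 7.11 hours.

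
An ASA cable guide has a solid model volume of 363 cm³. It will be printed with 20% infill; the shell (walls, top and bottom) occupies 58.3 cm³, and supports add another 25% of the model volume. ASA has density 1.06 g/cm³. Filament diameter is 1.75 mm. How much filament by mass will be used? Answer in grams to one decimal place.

Interior volume: 363 − 58.3 → 304.7 cm³.
Deposited infill = 0.20 × 304.7, so 60.94 cm³.
Support = 0.25 × 363 = 90.75 cm³.
Total printed volume: 58.3 + 60.94 + 90.75 → 209.99 cm³.
Mass: 209.99 × 1.06 → 222.5894 g.

222.6 g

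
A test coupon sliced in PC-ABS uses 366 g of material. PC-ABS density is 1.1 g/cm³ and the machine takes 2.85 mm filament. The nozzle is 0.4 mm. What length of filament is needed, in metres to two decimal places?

Volume = 366 g / 1.1 g·cm⁻³ = 332.7273 cm³ = 332727.3 mm³.
A = π r² = π × 1.425² = 6.3794 mm².
L = V/A = 332727.3/6.3794 = 52156.52 mm → 52.16 m.

52.16 m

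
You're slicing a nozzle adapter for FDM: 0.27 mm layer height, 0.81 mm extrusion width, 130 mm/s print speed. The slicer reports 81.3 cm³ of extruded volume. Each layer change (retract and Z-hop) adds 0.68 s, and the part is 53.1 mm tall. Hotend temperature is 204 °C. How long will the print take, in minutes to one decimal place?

49.9 minutes

Extrusion cross-section = 0.27 × 0.81 = 0.2187 mm².
Toolpath length = 81.3 cm³ / 0.2187 mm² = 81300 / 0.2187 = 371742.1 mm.
Time extruding = 371742.1 / 130, so 2859.6 s.
Layer count = ceil(53.1 / 0.27) = 197.
Z-hop total: 197 × 0.68 → 133.96 s.
Altogether 2859.6 + 133.96 = 2993.56 s, i.e. 49.9 minutes.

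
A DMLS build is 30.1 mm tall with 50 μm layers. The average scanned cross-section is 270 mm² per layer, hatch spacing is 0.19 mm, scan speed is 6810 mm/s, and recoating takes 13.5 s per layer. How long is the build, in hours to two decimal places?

2.29 hours

Layers = ⌈30.1/0.05⌉ = 602.
Per-layer scan distance = 270 / 0.19, so 1421.1 mm.
Scan time per layer: 1421.1 / 6810 → 0.2087 s.
Layer cycle: 0.2087 + 13.5 → 13.7087 s.
Build time = 602 × 13.7087 = 8252.6374 s = 2.29 hours.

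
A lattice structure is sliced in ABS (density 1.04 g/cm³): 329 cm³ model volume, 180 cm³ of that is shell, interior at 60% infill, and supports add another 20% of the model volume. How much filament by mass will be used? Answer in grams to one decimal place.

348.6 g

Interior volume: 329 − 180 → 149 cm³.
Deposited infill = 0.60 × 149, so 89.4 cm³.
Support = 0.20 × 329, so 65.8 cm³.
Deposited volume = 180 + 89.4 + 65.8 = 335.2 cm³.
Mass = 335.2 × 1.04 = 348.608 g.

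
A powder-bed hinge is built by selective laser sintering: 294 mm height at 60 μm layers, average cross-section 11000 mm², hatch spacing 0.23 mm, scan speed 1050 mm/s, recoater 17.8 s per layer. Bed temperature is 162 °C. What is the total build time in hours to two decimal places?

86.22 hours

Number of layers: 294 / 0.06 → 4900 (rounded up).
Hatch length per layer = 11000 / 0.23 = 47826.1 mm.
Laser time per layer = 47826.1 / 1050 = 45.5487 s.
Layer cycle = 45.5487 + 17.8, so 63.3487 s.
Build time = 4900 × 63.3487 = 310408.63 s = 86.22 hours.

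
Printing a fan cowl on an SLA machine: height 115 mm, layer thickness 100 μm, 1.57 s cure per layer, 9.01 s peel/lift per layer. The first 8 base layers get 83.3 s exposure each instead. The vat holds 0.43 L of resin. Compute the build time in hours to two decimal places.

3.56 hours

Layer count = ceil(115 / 0.1) = 1150.
Bottom layers = 8 × (83.3 + 9.01) = 738.48 s.
Regular layers = 1142 × (1.57 + 9.01) = 12082.36 s.
Total = 738.48 + 12082.36 = 12820.84 s = 3.56 hours.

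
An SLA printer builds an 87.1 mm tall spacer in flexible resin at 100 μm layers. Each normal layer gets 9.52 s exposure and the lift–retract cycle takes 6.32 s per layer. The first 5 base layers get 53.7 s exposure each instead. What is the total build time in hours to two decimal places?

Number of layers: 87.1 / 0.1 → 871 (rounded up).
Bottom layers = 5 × (53.7 + 6.32), so 300.1 s.
Normal layers: 866 × (9.52 + 6.32) → 13717.44 s.
Total = 300.1 + 13717.44 = 14017.54 s = 3.89 hours.

3.89 hours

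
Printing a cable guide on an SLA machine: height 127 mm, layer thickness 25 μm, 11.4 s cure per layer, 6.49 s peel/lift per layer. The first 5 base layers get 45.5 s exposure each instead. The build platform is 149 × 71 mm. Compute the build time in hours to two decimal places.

25.29 hours

Layers = ⌈127/0.025⌉ = 5080.
Bottom layers = 5 × (45.5 + 6.49), so 259.95 s.
Regular layers = 5075 × (11.4 + 6.49), so 90791.75 s.
Sum: 259.95 + 90791.75 = 91051.7 s → 25.29 hours.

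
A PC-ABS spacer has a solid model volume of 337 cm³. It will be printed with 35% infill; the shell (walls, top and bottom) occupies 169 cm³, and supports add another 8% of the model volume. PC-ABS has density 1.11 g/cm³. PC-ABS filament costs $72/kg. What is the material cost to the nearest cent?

Infill region: 337 − 169 → 168 cm³.
Infill deposited = 0.35 × 168 = 58.8 cm³.
Support = 0.08 × 337 = 26.96 cm³.
Total extruded = 169 + 58.8 + 26.96, so 254.76 cm³.
Mass: 254.76 × 1.11 → 282.7836 g.
Cost = 282.7836 g / 1000 × $72/kg = $20.36.

$20.36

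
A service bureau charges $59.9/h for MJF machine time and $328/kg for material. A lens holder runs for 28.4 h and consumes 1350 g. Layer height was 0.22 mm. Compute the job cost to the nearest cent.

Machine-time cost = 59.9 × 28.4, so $1701.16.
Material charge: 328 × 1350/1000 → $442.80.
Job cost: 1701.16 + 442.80 = $2143.96.

$2143.96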